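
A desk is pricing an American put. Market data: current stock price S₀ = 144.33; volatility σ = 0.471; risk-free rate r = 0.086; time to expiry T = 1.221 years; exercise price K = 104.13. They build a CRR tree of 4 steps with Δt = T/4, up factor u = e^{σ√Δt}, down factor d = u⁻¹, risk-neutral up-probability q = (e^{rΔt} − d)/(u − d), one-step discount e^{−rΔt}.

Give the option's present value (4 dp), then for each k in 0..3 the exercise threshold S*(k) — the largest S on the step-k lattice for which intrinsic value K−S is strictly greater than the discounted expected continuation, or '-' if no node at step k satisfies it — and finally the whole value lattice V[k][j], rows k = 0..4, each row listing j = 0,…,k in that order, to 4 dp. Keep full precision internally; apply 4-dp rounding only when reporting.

Δt=0.30525, u=1.29722, d=0.77088, q=0.48584, disc=e^(-rΔt)=0.97409
k=4 terminal: V=max(K-S,0) → 53.1617 18.3614 0.0000 0.0000 0.0000
k=3: j=0 S=66.1171 intr=38.0129 cont=35.3149 V=38.0129[EX]; j=1 S=111.2609 intr=0.0000 cont=9.1960 V=9.1960[hold]; j=2 S=187.2280 intr=0.0000 cont=0.0000 V=0.0000[hold]; j=3 S=315.0643 intr=0.0000 cont=0.0000 V=0.0000[hold]  S*(3)=66.1171
k=2: j=0 S=85.7686 intr=18.3614 cont=23.3902 V=23.3902[hold]; j=1 S=144.3300 intr=0.0000 cont=4.6057 V=4.6057[hold]; j=2 S=242.8762 intr=0.0000 cont=0.0000 V=0.0000[hold]  S*(2)=-
k=1: j=0 S=111.2609 intr=0.0000 cont=13.8943 V=13.8943[hold]; j=1 S=187.2280 intr=0.0000 cont=2.3067 V=2.3067[hold]  S*(1)=-
k=0: j=0 S=144.3300 intr=0.0000 cont=8.0504 V=8.0504[hold]  S*(0)=-

price = 8.0504
boundary = - - - 66.1171
tree:
8.0504
13.8943 2.3067
23.3902 4.6057 0.0000
38.0129 9.1960 0.0000 0.0000
53.1617 18.3614 0.0000 0.0000 0.0000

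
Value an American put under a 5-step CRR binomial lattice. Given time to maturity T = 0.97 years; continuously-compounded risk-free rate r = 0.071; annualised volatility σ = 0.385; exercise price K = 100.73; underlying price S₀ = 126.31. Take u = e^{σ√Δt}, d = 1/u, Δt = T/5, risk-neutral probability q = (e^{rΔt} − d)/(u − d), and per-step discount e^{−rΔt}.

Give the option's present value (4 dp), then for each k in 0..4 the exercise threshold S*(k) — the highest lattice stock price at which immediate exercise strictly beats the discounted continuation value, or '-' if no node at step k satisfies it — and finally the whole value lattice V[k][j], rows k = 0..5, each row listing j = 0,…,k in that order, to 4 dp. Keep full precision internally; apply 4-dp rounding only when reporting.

price = 5.1909
boundary = - - - 75.9454 64.0997
tree:
5.1909
9.0170 1.4848
15.2438 3.0012 0.0000
24.7846 6.0663 0.0000 0.0000
36.6303 12.2617 0.0000 0.0000 0.0000
46.6284 24.7846 0.0000 0.0000 0.0000 0.0000

Δt=0.19400, u=1.18480, d=0.84402, q=0.49841, disc=e^(-rΔt)=0.98632
k=5 terminal: V=max(K-S,0) → 46.6284 24.7846 0.0000 0.0000 0.0000 0.0000
k=4: j=0 S=64.0997 intr=36.6303 cont=35.2524 V=36.6303[EX]; j=1 S=89.9802 intr=10.7498 cont=12.2617 V=12.2617[hold]; j=2 S=126.3100 intr=0.0000 cont=0.0000 V=0.0000[hold]; j=3 S=177.3081 intr=0.0000 cont=0.0000 V=0.0000[hold]; j=4 S=248.8969 intr=0.0000 cont=0.0000 V=0.0000[hold]  S*(4)=64.0997
k=3: j=0 S=75.9454 intr=24.7846 cont=24.1499 V=24.7846[EX]; j=1 S=106.6086 intr=0.0000 cont=6.0663 V=6.0663[hold]; j=2 S=149.6522 intr=0.0000 cont=0.0000 V=0.0000[hold]; j=3 S=210.0749 intr=0.0000 cont=0.0000 V=0.0000[hold]  S*(3)=75.9454
k=2: j=0 S=89.9802 intr=10.7498 cont=15.2438 V=15.2438[hold]; j=1 S=126.3100 intr=0.0000 cont=3.0012 V=3.0012[hold]; j=2 S=177.3081 intr=0.0000 cont=0.0000 V=0.0000[hold]  S*(2)=-
k=1: j=0 S=106.6086 intr=0.0000 cont=9.0170 V=9.0170[hold]; j=1 S=149.6522 intr=0.0000 cont=1.4848 V=1.4848[hold]  S*(1)=-
k=0: j=0 S=126.3100 intr=0.0000 cont=5.1909 V=5.1909[hold]  S*(0)=-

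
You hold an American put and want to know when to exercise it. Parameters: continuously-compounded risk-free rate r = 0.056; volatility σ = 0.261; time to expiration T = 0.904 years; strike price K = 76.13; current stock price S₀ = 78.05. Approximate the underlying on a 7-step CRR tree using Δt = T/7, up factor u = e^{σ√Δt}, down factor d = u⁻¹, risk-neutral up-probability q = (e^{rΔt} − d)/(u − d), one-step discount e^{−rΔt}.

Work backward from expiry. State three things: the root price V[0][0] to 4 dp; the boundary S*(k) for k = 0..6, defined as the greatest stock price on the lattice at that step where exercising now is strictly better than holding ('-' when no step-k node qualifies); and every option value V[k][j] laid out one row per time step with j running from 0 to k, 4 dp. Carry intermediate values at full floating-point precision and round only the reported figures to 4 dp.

Δt=0.12914  u=1.09833  d=0.91047  q=0.51520  discount=0.99279
step 7 (expiry): payoffs max(K−S,0) = 35.6507 27.2983 17.2226 5.0678 0.0000 0.0000 0.0000 0.0000
step 6: (k=6,j=0): S=44.4598, (K−S)⁺=31.6702, hold=31.1216 ⇒ V=31.6702 exercise | (k=6,j=1): S=53.6335, (K−S)⁺=22.4965, hold=21.9480 ⇒ V=22.4965 exercise | (k=6,j=2): S=64.7000, (K−S)⁺=11.4300, hold=10.8814 ⇒ V=11.4300 exercise | (k=6,j=3): S=78.0500, (K−S)⁺=0.0000, hold=2.4391 ⇒ V=2.4391 continue | (k=6,j=4): S=94.1546, (K−S)⁺=0.0000, hold=0.0000 ⇒ V=0.0000 continue | (k=6,j=5): S=113.5821, (K−S)⁺=0.0000, hold=0.0000 ⇒ V=0.0000 continue | (k=6,j=6): S=137.0183, (K−S)⁺=0.0000, hold=0.0000 ⇒ V=0.0000 continue  boundary S*=64.7000
step 5: (k=5,j=0): S=48.8317, (K−S)⁺=27.2983, hold=26.7498 ⇒ V=27.2983 exercise | (k=5,j=1): S=58.9074, (K−S)⁺=17.2226, hold=16.6740 ⇒ V=17.2226 exercise | (k=5,j=2): S=71.0622, (K−S)⁺=5.0678, hold=6.7489 ⇒ V=6.7489 continue | (k=5,j=3): S=85.7249, (K−S)⁺=0.0000, hold=1.1740 ⇒ V=1.1740 continue | (k=5,j=4): S=103.4131, (K−S)⁺=0.0000, hold=0.0000 ⇒ V=0.0000 continue | (k=5,j=5): S=124.7511, (K−S)⁺=0.0000, hold=0.0000 ⇒ V=0.0000 continue  boundary S*=58.9074
step 4: (k=4,j=0): S=53.6335, (K−S)⁺=22.4965, hold=21.9480 ⇒ V=22.4965 exercise | (k=4,j=1): S=64.7000, (K−S)⁺=11.4300, hold=11.7413 ⇒ V=11.7413 continue | (k=4,j=2): S=78.0500, (K−S)⁺=0.0000, hold=3.8487 ⇒ V=3.8487 continue | (k=4,j=3): S=94.1546, (K−S)⁺=0.0000, hold=0.5650 ⇒ V=0.5650 continue | (k=4,j=4): S=113.5821, (K−S)⁺=0.0000, hold=0.0000 ⇒ V=0.0000 continue  boundary S*=53.6335
step 3: (k=3,j=0): S=58.9074, (K−S)⁺=17.2226, hold=16.8332 ⇒ V=17.2226 exercise | (k=3,j=1): S=71.0622, (K−S)⁺=5.0678, hold=7.6197 ⇒ V=7.6197 continue | (k=3,j=2): S=85.7249, (K−S)⁺=0.0000, hold=2.1414 ⇒ V=2.1414 continue | (k=3,j=3): S=103.4131, (K−S)⁺=0.0000, hold=0.2720 ⇒ V=0.2720 continue  boundary S*=58.9074
step 2: (k=2,j=0): S=64.7000, (K−S)⁺=11.4300, hold=12.1867 ⇒ V=12.1867 continue | (k=2,j=1): S=78.0500, (K−S)⁺=0.0000, hold=4.7627 ⇒ V=4.7627 continue | (k=2,j=2): S=94.1546, (K−S)⁺=0.0000, hold=1.1698 ⇒ V=1.1698 continue  boundary S*=-
step 1: (k=1,j=0): S=71.0622, (K−S)⁺=5.0678, hold=8.3016 ⇒ V=8.3016 continue | (k=1,j=1): S=85.7249, (K−S)⁺=0.0000, hold=2.8906 ⇒ V=2.8906 continue  boundary S*=-
step 0: (k=0,j=0): S=78.0500, (K−S)⁺=0.0000, hold=5.4741 ⇒ V=5.4741 continue  boundary S*=-

price = 5.4741
boundary = - - - 58.9074 53.6335 58.9074 64.7000
tree:
5.4741
8.3016 2.8906
12.1867 4.7627 1.1698
17.2226 7.6197 2.1414 0.2720
22.4965 11.7413 3.8487 0.5650 0.0000
27.2983 17.2226 6.7489 1.1740 0.0000 0.0000
31.6702 22.4965 11.4300 2.4391 0.0000 0.0000 0.0000
35.6507 27.2983 17.2226 5.0678 0.0000 0.0000 0.0000 0.0000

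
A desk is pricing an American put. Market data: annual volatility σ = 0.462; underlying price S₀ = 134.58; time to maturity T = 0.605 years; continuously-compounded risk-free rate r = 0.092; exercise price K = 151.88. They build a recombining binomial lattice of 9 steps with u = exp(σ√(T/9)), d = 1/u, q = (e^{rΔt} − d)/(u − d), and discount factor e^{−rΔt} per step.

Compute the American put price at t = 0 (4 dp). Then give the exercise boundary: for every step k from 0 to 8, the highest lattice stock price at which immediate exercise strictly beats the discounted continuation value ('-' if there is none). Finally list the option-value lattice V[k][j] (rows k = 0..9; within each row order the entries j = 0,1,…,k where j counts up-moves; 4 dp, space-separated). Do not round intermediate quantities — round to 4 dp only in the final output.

params: Δt=0.06722 u=1.12725 d=0.88711 q=0.49592 e^(-rΔt)=0.99383
t_9 payoffs: 106.0883 93.6924 77.9411 57.9258 32.4924 0.1743 0.0000 0.0000 0.0000 0.0000
t_8: node(8,0) S=51.6189 payoff=100.2611 vs cont=99.3247 → 100.2611 [stop]  node(8,1) S=65.5921 payoff=86.2879 vs cont=85.3515 → 86.2879 [stop]  node(8,2) S=83.3479 payoff=68.5321 vs cont=67.5957 → 68.5321 [stop]  node(8,3) S=105.9101 payoff=45.9699 vs cont=45.0335 → 45.9699 [stop]  node(8,4) S=134.5800 payoff=17.3000 vs cont=16.3636 → 17.3000 [stop]  node(8,5) S=171.0108 payoff=0.0000 vs cont=0.0873 → 0.0873 [wait]  node(8,6) S=217.3034 payoff=0.0000 vs cont=0.0000 → 0.0000 [wait]  node(8,7) S=276.1273 payoff=0.0000 vs cont=0.0000 → 0.0000 [wait]  node(8,8) S=350.8750 payoff=0.0000 vs cont=0.0000 → 0.0000 [wait]  ⇒ S*(8)=134.5800
t_7: node(7,0) S=58.1876 payoff=93.6924 vs cont=92.7560 → 93.6924 [stop]  node(7,1) S=73.9389 payoff=77.9411 vs cont=77.0047 → 77.9411 [stop]  node(7,2) S=93.9542 payoff=57.9258 vs cont=56.9894 → 57.9258 [stop]  node(7,3) S=119.3876 payoff=32.4924 vs cont=31.5561 → 32.4924 [stop]  node(7,4) S=151.7057 payoff=0.1743 vs cont=8.7098 → 8.7098 [wait]  node(7,5) S=192.7725 payoff=0.0000 vs cont=0.0437 → 0.0437 [wait]  node(7,6) S=244.9559 payoff=0.0000 vs cont=0.0000 → 0.0000 [wait]  node(7,7) S=311.2654 payoff=0.0000 vs cont=0.0000 → 0.0000 [wait]  ⇒ S*(7)=119.3876
t_6: node(6,0) S=65.5921 payoff=86.2879 vs cont=85.3515 → 86.2879 [stop]  node(6,1) S=83.3479 payoff=68.5321 vs cont=67.5957 → 68.5321 [stop]  node(6,2) S=105.9101 payoff=45.9699 vs cont=45.0335 → 45.9699 [stop]  node(6,3) S=134.5800 payoff=17.3000 vs cont=20.5705 → 20.5705 [wait]  node(6,4) S=171.0108 payoff=0.0000 vs cont=4.3849 → 4.3849 [wait]  node(6,5) S=217.3034 payoff=0.0000 vs cont=0.0219 → 0.0219 [wait]  node(6,6) S=276.1273 payoff=0.0000 vs cont=0.0000 → 0.0000 [wait]  ⇒ S*(6)=105.9101
t_5: node(5,0) S=73.9389 payoff=77.9411 vs cont=77.0047 → 77.9411 [stop]  node(5,1) S=93.9542 payoff=57.9258 vs cont=56.9894 → 57.9258 [stop]  node(5,2) S=119.3876 payoff=32.4924 vs cont=33.1680 → 33.1680 [wait]  node(5,3) S=151.7057 payoff=0.1743 vs cont=12.4663 → 12.4663 [wait]  node(5,4) S=192.7725 payoff=0.0000 vs cont=2.2075 → 2.2075 [wait]  node(5,5) S=244.9559 payoff=0.0000 vs cont=0.0110 → 0.0110 [wait]  ⇒ S*(5)=93.9542
t_4: node(4,0) S=83.3479 payoff=68.5321 vs cont=67.5957 → 68.5321 [stop]  node(4,1) S=105.9101 payoff=45.9699 vs cont=45.3664 → 45.9699 [stop]  node(4,2) S=134.5800 payoff=17.3000 vs cont=22.7604 → 22.7604 [wait]  node(4,3) S=171.0108 payoff=0.0000 vs cont=7.3332 → 7.3332 [wait]  node(4,4) S=217.3034 payoff=0.0000 vs cont=1.1113 → 1.1113 [wait]  ⇒ S*(4)=105.9101
t_3: node(3,0) S=93.9542 payoff=57.9258 vs cont=56.9894 → 57.9258 [stop]  node(3,1) S=119.3876 payoff=32.4924 vs cont=34.2473 → 34.2473 [wait]  node(3,2) S=151.7057 payoff=0.1743 vs cont=15.0165 → 15.0165 [wait]  node(3,3) S=192.7725 payoff=0.0000 vs cont=4.2215 → 4.2215 [wait]  ⇒ S*(3)=93.9542
t_2: node(2,0) S=105.9101 payoff=45.9699 vs cont=45.8984 → 45.9699 [stop]  node(2,1) S=134.5800 payoff=17.3000 vs cont=24.5580 → 24.5580 [wait]  node(2,2) S=171.0108 payoff=0.0000 vs cont=9.6034 → 9.6034 [wait]  ⇒ S*(2)=105.9101
t_1: node(1,0) S=119.3876 payoff=32.4924 vs cont=35.1333 → 35.1333 [wait]  node(1,1) S=151.7057 payoff=0.1743 vs cont=17.0360 → 17.0360 [wait]  ⇒ S*(1)=-
t_0: node(0,0) S=134.5800 payoff=17.3000 vs cont=25.9971 → 25.9971 [wait]  ⇒ S*(0)=-

price = 25.9971
boundary = - - 105.9101 93.9542 105.9101 93.9542 105.9101 119.3876 134.5800
tree:
25.9971
35.1333 17.0360
45.9699 24.5580 9.6034
57.9258 34.2473 15.0165 4.2215
68.5321 45.9699 22.7604 7.3332 1.1113
77.9411 57.9258 33.1680 12.4663 2.2075 0.0110
86.2879 68.5321 45.9699 20.5705 4.3849 0.0219 0.0000
93.6924 77.9411 57.9258 32.4924 8.7098 0.0437 0.0000 0.0000
100.2611 86.2879 68.5321 45.9699 17.3000 0.0873 0.0000 0.0000 0.0000
106.0883 93.6924 77.9411 57.9258 32.4924 0.1743 0.0000 0.0000 0.0000 0.0000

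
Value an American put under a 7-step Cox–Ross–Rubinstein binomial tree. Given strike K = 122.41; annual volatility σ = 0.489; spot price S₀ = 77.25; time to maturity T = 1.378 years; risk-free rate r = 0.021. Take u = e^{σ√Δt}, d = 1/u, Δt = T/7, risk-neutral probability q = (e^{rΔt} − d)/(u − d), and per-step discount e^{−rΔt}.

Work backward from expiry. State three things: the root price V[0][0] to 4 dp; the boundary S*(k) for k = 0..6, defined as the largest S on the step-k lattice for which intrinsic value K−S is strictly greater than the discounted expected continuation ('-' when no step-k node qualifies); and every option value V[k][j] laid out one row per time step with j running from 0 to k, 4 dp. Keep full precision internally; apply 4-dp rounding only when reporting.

Δt=0.19686, u=1.24230, d=0.80496, q=0.45544, disc=e^(-rΔt)=0.99587
k=7 terminal: V=max(K-S,0) → 105.4931 96.3022 82.1177 60.2268 26.4425 0.0000 0.0000 0.0000
k=6: j=0 S=21.0158 intr=101.3942 cont=100.8892 V=101.3942[EX]; j=1 S=32.4337 intr=89.9763 cont=89.4713 V=89.9763[EX]; j=2 S=50.0550 intr=72.3550 cont=71.8500 V=72.3550[EX]; j=3 S=77.2500 intr=45.1600 cont=44.6550 V=45.1600[EX]; j=4 S=119.2201 intr=3.1899 cont=14.3400 V=14.3400[hold]; j=5 S=183.9928 intr=0.0000 cont=0.0000 V=0.0000[hold]; j=6 S=283.9565 intr=0.0000 cont=0.0000 V=0.0000[hold]  S*(6)=77.2500
k=5: j=0 S=26.1078 intr=96.3022 cont=95.7972 V=96.3022[EX]; j=1 S=40.2923 intr=82.1177 cont=81.6127 V=82.1177[EX]; j=2 S=62.1832 intr=60.2268 cont=59.7218 V=60.2268[EX]; j=3 S=95.9675 intr=26.4425 cont=30.9949 V=30.9949[hold]; j=4 S=148.1069 intr=0.0000 cont=7.7768 V=7.7768[hold]; j=5 S=228.5737 intr=0.0000 cont=0.0000 V=0.0000[hold]  S*(5)=62.1832
k=4: j=0 S=32.4337 intr=89.9763 cont=89.4713 V=89.9763[EX]; j=1 S=50.0550 intr=72.3550 cont=71.8500 V=72.3550[EX]; j=2 S=77.2500 intr=45.1600 cont=46.7198 V=46.7198[hold]; j=3 S=119.2201 intr=3.1899 cont=20.3361 V=20.3361[hold]; j=4 S=183.9928 intr=0.0000 cont=4.2174 V=4.2174[hold]  S*(4)=50.0550
k=3: j=0 S=40.2923 intr=82.1177 cont=81.6127 V=82.1177[EX]; j=1 S=62.1832 intr=60.2268 cont=60.4293 V=60.4293[hold]; j=2 S=95.9675 intr=26.4425 cont=34.5603 V=34.5603[hold]; j=3 S=148.1069 intr=0.0000 cont=12.9413 V=12.9413[hold]  S*(3)=40.2923
k=2: j=0 S=50.0550 intr=72.3550 cont=71.9418 V=72.3550[EX]; j=1 S=77.2500 intr=45.1600 cont=48.4467 V=48.4467[hold]; j=2 S=119.2201 intr=3.1899 cont=24.6121 V=24.6121[hold]  S*(2)=50.0550
k=1: j=0 S=62.1832 intr=60.2268 cont=61.2126 V=61.2126[hold]; j=1 S=95.9675 intr=26.4425 cont=37.4363 V=37.4363[hold]  S*(1)=-
k=0: j=0 S=77.2500 intr=45.1600 cont=50.1760 V=50.1760[hold]  S*(0)=-

price = 50.1760
boundary = - - 50.0550 40.2923 50.0550 62.1832 77.2500
tree:
50.1760
61.2126 37.4363
72.3550 48.4467 24.6121
82.1177 60.4293 34.5603 12.9413
89.9763 72.3550 46.7198 20.3361 4.2174
96.3022 82.1177 60.2268 30.9949 7.7768 0.0000
101.3942 89.9763 72.3550 45.1600 14.3400 0.0000 0.0000
105.4931 96.3022 82.1177 60.2268 26.4425 0.0000 0.0000 0.0000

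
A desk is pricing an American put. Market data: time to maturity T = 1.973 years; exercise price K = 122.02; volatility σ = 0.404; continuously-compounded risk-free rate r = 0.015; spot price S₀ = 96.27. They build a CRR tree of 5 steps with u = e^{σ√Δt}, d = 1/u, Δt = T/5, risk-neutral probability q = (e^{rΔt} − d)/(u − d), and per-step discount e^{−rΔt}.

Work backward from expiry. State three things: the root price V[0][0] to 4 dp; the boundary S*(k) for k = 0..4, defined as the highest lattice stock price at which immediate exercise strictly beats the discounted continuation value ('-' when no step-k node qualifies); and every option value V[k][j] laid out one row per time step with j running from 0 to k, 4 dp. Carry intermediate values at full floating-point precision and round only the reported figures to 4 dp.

price = 36.5967
boundary = - - 57.9508 74.6922 57.9508
tree:
36.5967
49.5241 21.1825
64.0692 32.2917 7.8005
77.0582 47.3278 14.2273 0.0000
87.1359 64.0692 25.9489 0.0000 0.0000
94.9548 77.0582 47.3278 0.0000 0.0000 0.0000

Δt=0.39460, u=1.28889, d=0.77586, q=0.44846, disc=e^(-rΔt)=0.99410
k=5 terminal: V=max(K-S,0) → 94.9548 77.0582 47.3278 0.0000 0.0000 0.0000
k=4: j=0 S=34.8841 intr=87.1359 cont=86.4158 V=87.1359[EX]; j=1 S=57.9508 intr=64.0692 cont=63.3491 V=64.0692[EX]; j=2 S=96.2700 intr=25.7500 cont=25.9489 V=25.9489[hold]; j=3 S=159.9274 intr=0.0000 cont=0.0000 V=0.0000[hold]; j=4 S=265.6774 intr=0.0000 cont=0.0000 V=0.0000[hold]  S*(4)=57.9508
k=3: j=0 S=44.9618 intr=77.0582 cont=76.3381 V=77.0582[EX]; j=1 S=74.6922 intr=47.3278 cont=46.6964 V=47.3278[EX]; j=2 S=124.0815 intr=0.0000 cont=14.2273 V=14.2273[hold]; j=3 S=206.1288 intr=0.0000 cont=0.0000 V=0.0000[hold]  S*(3)=74.6922
k=2: j=0 S=57.9508 intr=64.0692 cont=63.3491 V=64.0692[EX]; j=1 S=96.2700 intr=25.7500 cont=32.2917 V=32.2917[hold]; j=2 S=159.9274 intr=0.0000 cont=7.8005 V=7.8005[hold]  S*(2)=57.9508
k=1: j=0 S=74.6922 intr=47.3278 cont=49.5241 V=49.5241[hold]; j=1 S=124.0815 intr=0.0000 cont=21.1825 V=21.1825[hold]  S*(1)=-
k=0: j=0 S=96.2700 intr=25.7500 cont=36.5967 V=36.5967[hold]  S*(0)=-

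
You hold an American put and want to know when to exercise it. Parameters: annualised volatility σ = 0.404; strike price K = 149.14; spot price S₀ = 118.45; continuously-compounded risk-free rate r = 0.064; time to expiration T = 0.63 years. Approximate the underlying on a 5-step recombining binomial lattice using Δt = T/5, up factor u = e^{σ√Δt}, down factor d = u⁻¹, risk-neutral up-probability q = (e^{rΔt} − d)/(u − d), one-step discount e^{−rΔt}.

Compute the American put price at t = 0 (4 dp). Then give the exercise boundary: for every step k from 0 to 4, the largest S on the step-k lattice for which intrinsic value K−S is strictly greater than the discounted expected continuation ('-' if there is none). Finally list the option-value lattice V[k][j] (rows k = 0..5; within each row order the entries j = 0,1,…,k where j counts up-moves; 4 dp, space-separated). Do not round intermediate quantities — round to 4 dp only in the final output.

Δt=0.12600  u=1.15420  d=0.86640  q=0.49234  discount=0.99197
step 5 (expiry): payoffs max(K−S,0) = 91.3126 72.1039 46.5146 12.4252 0.0000 0.0000
step 4: (k=4,j=0): S=66.7442, (K−S)⁺=82.3958, hold=81.1979 ⇒ V=82.3958 exercise | (k=4,j=1): S=88.9149, (K−S)⁺=60.2251, hold=59.0273 ⇒ V=60.2251 exercise | (k=4,j=2): S=118.4500, (K−S)⁺=30.6900, hold=29.4922 ⇒ V=30.6900 exercise | (k=4,j=3): S=157.7959, (K−S)⁺=0.0000, hold=6.2571 ⇒ V=6.2571 continue | (k=4,j=4): S=210.2115, (K−S)⁺=0.0000, hold=0.0000 ⇒ V=0.0000 continue  boundary S*=118.4500
step 3: (k=3,j=0): S=77.0361, (K−S)⁺=72.1039, hold=70.9061 ⇒ V=72.1039 exercise | (k=3,j=1): S=102.6254, (K−S)⁺=46.5146, hold=45.3168 ⇒ V=46.5146 exercise | (k=3,j=2): S=136.7148, (K−S)⁺=12.4252, hold=18.5108 ⇒ V=18.5108 continue | (k=3,j=3): S=182.1277, (K−S)⁺=0.0000, hold=3.1509 ⇒ V=3.1509 continue  boundary S*=102.6254
step 2: (k=2,j=0): S=88.9149, (K−S)⁺=60.2251, hold=59.0273 ⇒ V=60.2251 exercise | (k=2,j=1): S=118.4500, (K−S)⁺=30.6900, hold=32.4643 ⇒ V=32.4643 continue | (k=2,j=2): S=157.7959, (K−S)⁺=0.0000, hold=10.8605 ⇒ V=10.8605 continue  boundary S*=88.9149
step 1: (k=1,j=0): S=102.6254, (K−S)⁺=46.5146, hold=46.1833 ⇒ V=46.5146 exercise | (k=1,j=1): S=136.7148, (K−S)⁺=12.4252, hold=21.6525 ⇒ V=21.6525 continue  boundary S*=102.6254
step 0: (k=0,j=0): S=118.4500, (K−S)⁺=30.6900, hold=33.9987 ⇒ V=33.9987 continue  boundary S*=-

price = 33.9987
boundary = - 102.6254 88.9149 102.6254 118.4500
tree:
33.9987
46.5146 21.6525
60.2251 32.4643 10.8605
72.1039 46.5146 18.5108 3.1509
82.3958 60.2251 30.6900 6.2571 0.0000
91.3126 72.1039 46.5146 12.4252 0.0000 0.0000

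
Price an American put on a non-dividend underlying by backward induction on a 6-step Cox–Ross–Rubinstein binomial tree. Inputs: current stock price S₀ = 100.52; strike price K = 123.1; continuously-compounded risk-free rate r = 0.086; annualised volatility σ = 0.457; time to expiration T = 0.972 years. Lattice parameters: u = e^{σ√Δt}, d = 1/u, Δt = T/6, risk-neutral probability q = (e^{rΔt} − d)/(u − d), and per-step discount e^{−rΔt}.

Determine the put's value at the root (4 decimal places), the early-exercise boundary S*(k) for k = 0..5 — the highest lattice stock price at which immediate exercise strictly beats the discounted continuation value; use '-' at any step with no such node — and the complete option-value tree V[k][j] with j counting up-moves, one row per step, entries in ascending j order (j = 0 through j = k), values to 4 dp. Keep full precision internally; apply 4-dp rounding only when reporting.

price = 28.8136
boundary = - - 69.5801 83.6313 69.5801 83.6313
tree:
28.8136
40.0287 18.0584
53.5199 27.2438 9.0918
65.2103 39.4687 15.4014 2.8379
74.9365 53.5199 25.2586 5.6655 0.0000
83.0286 65.2103 39.4687 11.3105 0.0000 0.0000
89.7612 74.9365 53.5199 22.5800 0.0000 0.0000 0.0000

params: Δt=0.16200 u=1.20194 d=0.83199 q=0.49207 e^(-rΔt)=0.98616
t_6 payoffs: 89.7612 74.9365 53.5199 22.5800 0.0000 0.0000 0.0000
t_5: node(5,0) S=40.0714 payoff=83.0286 vs cont=81.3255 → 83.0286 [stop]  node(5,1) S=57.8897 payoff=65.2103 vs cont=63.5071 → 65.2103 [stop]  node(5,2) S=83.6313 payoff=39.4687 vs cont=37.7656 → 39.4687 [stop]  node(5,3) S=120.8193 payoff=2.2807 vs cont=11.3105 → 11.3105 [wait]  node(5,4) S=174.5434 payoff=0.0000 vs cont=0.0000 → 0.0000 [wait]  node(5,5) S=252.1569 payoff=0.0000 vs cont=0.0000 → 0.0000 [wait]  ⇒ S*(5)=83.6313
t_4: node(4,0) S=48.1635 payoff=74.9365 vs cont=73.2334 → 74.9365 [stop]  node(4,1) S=69.5801 payoff=53.5199 vs cont=51.8167 → 53.5199 [stop]  node(4,2) S=100.5200 payoff=22.5800 vs cont=25.2586 → 25.2586 [wait]  node(4,3) S=145.2178 payoff=0.0000 vs cont=5.6655 → 5.6655 [wait]  node(4,4) S=209.7912 payoff=0.0000 vs cont=0.0000 → 0.0000 [wait]  ⇒ S*(4)=69.5801
t_3: node(3,0) S=57.8897 payoff=65.2103 vs cont=63.5071 → 65.2103 [stop]  node(3,1) S=83.6313 payoff=39.4687 vs cont=39.0654 → 39.4687 [stop]  node(3,2) S=120.8193 payoff=2.2807 vs cont=15.4014 → 15.4014 [wait]  node(3,3) S=174.5434 payoff=0.0000 vs cont=2.8379 → 2.8379 [wait]  ⇒ S*(3)=83.6313
t_2: node(2,0) S=69.5801 payoff=53.5199 vs cont=51.8167 → 53.5199 [stop]  node(2,1) S=100.5200 payoff=22.5800 vs cont=27.2438 → 27.2438 [wait]  node(2,2) S=145.2178 payoff=0.0000 vs cont=9.0918 → 9.0918 [wait]  ⇒ S*(2)=69.5801
t_1: node(1,0) S=83.6313 payoff=39.4687 vs cont=40.0287 → 40.0287 [wait]  node(1,1) S=120.8193 payoff=2.2807 vs cont=18.0584 → 18.0584 [wait]  ⇒ S*(1)=-
t_0: node(0,0) S=100.5200 payoff=22.5800 vs cont=28.8136 → 28.8136 [wait]  ⇒ S*(0)=-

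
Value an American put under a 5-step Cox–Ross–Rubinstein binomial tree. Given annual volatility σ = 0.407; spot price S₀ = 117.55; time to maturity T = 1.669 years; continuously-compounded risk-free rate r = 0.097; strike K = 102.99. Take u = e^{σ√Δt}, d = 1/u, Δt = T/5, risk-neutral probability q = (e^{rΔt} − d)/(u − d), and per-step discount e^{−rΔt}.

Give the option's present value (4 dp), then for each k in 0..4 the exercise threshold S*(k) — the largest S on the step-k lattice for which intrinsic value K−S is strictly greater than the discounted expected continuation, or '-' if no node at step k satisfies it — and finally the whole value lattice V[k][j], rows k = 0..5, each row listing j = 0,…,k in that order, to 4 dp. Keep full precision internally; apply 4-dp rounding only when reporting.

price = 11.0385
boundary = - - 73.4476 58.0570 73.4476
tree:
11.0385
18.3732 4.7255
29.5424 8.8606 1.0699
44.9330 16.3502 2.2591 0.0000
57.0985 29.5424 4.7701 0.0000 0.0000
66.7148 44.9330 10.0720 0.0000 0.0000 0.0000

Δt=0.33380, u=1.26509, d=0.79046, q=0.51082, disc=e^(-rΔt)=0.96814
k=5 terminal: V=max(K-S,0) → 66.7148 44.9330 10.0720 0.0000 0.0000 0.0000
k=4: j=0 S=45.8915 intr=57.0985 cont=53.8172 V=57.0985[EX]; j=1 S=73.4476 intr=29.5424 cont=26.2612 V=29.5424[EX]; j=2 S=117.5500 intr=0.0000 cont=4.7701 V=4.7701[hold]; j=3 S=188.1342 intr=0.0000 cont=0.0000 V=0.0000[hold]; j=4 S=301.1016 intr=0.0000 cont=0.0000 V=0.0000[hold]  S*(4)=73.4476
k=3: j=0 S=58.0570 intr=44.9330 cont=41.6517 V=44.9330[EX]; j=1 S=92.9180 intr=10.0720 cont=16.3502 V=16.3502[hold]; j=2 S=148.7117 intr=0.0000 cont=2.2591 V=2.2591[hold]; j=3 S=238.0074 intr=0.0000 cont=0.0000 V=0.0000[hold]  S*(3)=58.0570
k=2: j=0 S=73.4476 intr=29.5424 cont=29.3660 V=29.5424[EX]; j=1 S=117.5500 intr=0.0000 cont=8.8606 V=8.8606[hold]; j=2 S=188.1342 intr=0.0000 cont=1.0699 V=1.0699[hold]  S*(2)=73.4476
k=1: j=0 S=92.9180 intr=10.0720 cont=18.3732 V=18.3732[hold]; j=1 S=148.7117 intr=0.0000 cont=4.7255 V=4.7255[hold]  S*(1)=-
k=0: j=0 S=117.5500 intr=0.0000 cont=11.0385 V=11.0385[hold]  S*(0)=-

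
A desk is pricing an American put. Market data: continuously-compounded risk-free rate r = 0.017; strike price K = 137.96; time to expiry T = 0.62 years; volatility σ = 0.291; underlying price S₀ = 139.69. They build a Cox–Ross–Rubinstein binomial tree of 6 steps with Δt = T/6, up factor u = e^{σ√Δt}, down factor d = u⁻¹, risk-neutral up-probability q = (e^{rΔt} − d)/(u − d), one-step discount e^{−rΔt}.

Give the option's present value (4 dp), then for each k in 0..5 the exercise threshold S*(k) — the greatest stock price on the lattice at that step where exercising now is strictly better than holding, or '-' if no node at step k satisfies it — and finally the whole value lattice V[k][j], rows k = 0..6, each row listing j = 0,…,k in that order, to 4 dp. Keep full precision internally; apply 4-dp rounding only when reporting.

Δt=0.10333, u=1.09806, d=0.91070, q=0.48602, disc=e^(-rΔt)=0.99824
k=6 terminal: V=max(K-S,0) → 58.2683 41.8732 22.1051 0.0000 0.0000 0.0000 0.0000
k=5: j=0 S=87.5061 intr=50.4539 cont=50.2118 V=50.4539[EX]; j=1 S=105.5089 intr=32.4511 cont=32.2089 V=32.4511[EX]; j=2 S=127.2155 intr=10.7445 cont=11.3417 V=11.3417[hold]; j=3 S=153.3878 intr=0.0000 cont=0.0000 V=0.0000[hold]; j=4 S=184.9445 intr=0.0000 cont=0.0000 V=0.0000[hold]; j=5 S=222.9935 intr=0.0000 cont=0.0000 V=0.0000[hold]  S*(5)=105.5089
k=4: j=0 S=96.0868 intr=41.8732 cont=41.6311 V=41.8732[EX]; j=1 S=115.8549 intr=22.1051 cont=22.1527 V=22.1527[hold]; j=2 S=139.6900 intr=0.0000 cont=5.8192 V=5.8192[hold]; j=3 S=168.4287 intr=0.0000 cont=0.0000 V=0.0000[hold]; j=4 S=203.0799 intr=0.0000 cont=0.0000 V=0.0000[hold]  S*(4)=96.0868
k=3: j=0 S=105.5089 intr=32.4511 cont=32.2320 V=32.4511[EX]; j=1 S=127.2155 intr=10.7445 cont=14.1894 V=14.1894[hold]; j=2 S=153.3878 intr=0.0000 cont=2.9858 V=2.9858[hold]; j=3 S=184.9445 intr=0.0000 cont=0.0000 V=0.0000[hold]  S*(3)=105.5089
k=2: j=0 S=115.8549 intr=22.1051 cont=23.5343 V=23.5343[hold]; j=1 S=139.6900 intr=0.0000 cont=8.7289 V=8.7289[hold]; j=2 S=168.4287 intr=0.0000 cont=1.5319 V=1.5319[hold]  S*(2)=-
k=1: j=0 S=127.2155 intr=10.7445 cont=16.3100 V=16.3100[hold]; j=1 S=153.3878 intr=0.0000 cont=5.2219 V=5.2219[hold]  S*(1)=-
k=0: j=0 S=139.6900 intr=0.0000 cont=10.9018 V=10.9018[hold]  S*(0)=-

price = 10.9018
boundary = - - - 105.5089 96.0868 105.5089
tree:
10.9018
16.3100 5.2219
23.5343 8.7289 1.5319
32.4511 14.1894 2.9858 0.0000
41.8732 22.1527 5.8192 0.0000 0.0000
50.4539 32.4511 11.3417 0.0000 0.0000 0.0000
58.2683 41.8732 22.1051 0.0000 0.0000 0.0000 0.0000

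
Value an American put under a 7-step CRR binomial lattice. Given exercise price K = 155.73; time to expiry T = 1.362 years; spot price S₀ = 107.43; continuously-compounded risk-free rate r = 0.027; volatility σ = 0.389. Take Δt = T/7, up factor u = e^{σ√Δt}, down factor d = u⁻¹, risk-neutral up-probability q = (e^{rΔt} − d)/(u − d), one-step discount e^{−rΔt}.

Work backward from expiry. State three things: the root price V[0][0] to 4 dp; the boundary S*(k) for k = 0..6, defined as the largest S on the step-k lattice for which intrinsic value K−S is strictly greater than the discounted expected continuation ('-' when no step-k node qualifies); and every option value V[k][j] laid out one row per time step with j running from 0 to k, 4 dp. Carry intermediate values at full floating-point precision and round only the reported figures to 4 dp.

price = 52.4861
boundary = - - 76.2229 90.4910 76.2229 90.4910 107.4300
tree:
52.4861
65.6789 38.3416
79.5071 50.9721 24.6672
91.5255 65.2390 35.6115 12.7231
101.6489 79.5071 49.4149 20.5973 4.0735
110.1762 91.5255 65.2390 32.2984 7.7627 0.0000
117.3588 101.6489 79.5071 48.3000 14.7930 0.0000 0.0000
123.4090 110.1762 91.5255 65.2390 28.1902 0.0000 0.0000 0.0000

params: Δt=0.19457 u=1.18719 d=0.84233 q=0.47248 e^(-rΔt)=0.99476
t_7 payoffs: 123.4090 110.1762 91.5255 65.2390 28.1902 0.0000 0.0000 0.0000
t_6: node(6,0) S=38.3712 payoff=117.3588 vs cont=116.5429 → 117.3588 [stop]  node(6,1) S=54.0811 payoff=101.6489 vs cont=100.8330 → 101.6489 [stop]  node(6,2) S=76.2229 payoff=79.5071 vs cont=78.6911 → 79.5071 [stop]  node(6,3) S=107.4300 payoff=48.3000 vs cont=47.4840 → 48.3000 [stop]  node(6,4) S=151.4139 payoff=4.3161 vs cont=14.7930 → 14.7930 [wait]  node(6,5) S=213.4057 payoff=0.0000 vs cont=0.0000 → 0.0000 [wait]  node(6,6) S=300.7781 payoff=0.0000 vs cont=0.0000 → 0.0000 [wait]  ⇒ S*(6)=107.4300
t_5: node(5,0) S=45.5538 payoff=110.1762 vs cont=109.3602 → 110.1762 [stop]  node(5,1) S=64.2045 payoff=91.5255 vs cont=90.7096 → 91.5255 [stop]  node(5,2) S=90.4910 payoff=65.2390 vs cont=64.4230 → 65.2390 [stop]  node(5,3) S=127.5398 payoff=28.1902 vs cont=32.2984 → 32.2984 [wait]  node(5,4) S=179.7570 payoff=0.0000 vs cont=7.7627 → 7.7627 [wait]  node(5,5) S=253.3530 payoff=0.0000 vs cont=0.0000 → 0.0000 [wait]  ⇒ S*(5)=90.4910
t_4: node(4,0) S=54.0811 payoff=101.6489 vs cont=100.8330 → 101.6489 [stop]  node(4,1) S=76.2229 payoff=79.5071 vs cont=78.6911 → 79.5071 [stop]  node(4,2) S=107.4300 payoff=48.3000 vs cont=49.4149 → 49.4149 [wait]  node(4,3) S=151.4139 payoff=4.3161 vs cont=20.5973 → 20.5973 [wait]  node(4,4) S=213.4057 payoff=0.0000 vs cont=4.0735 → 4.0735 [wait]  ⇒ S*(4)=76.2229
t_3: node(3,0) S=64.2045 payoff=91.5255 vs cont=90.7096 → 91.5255 [stop]  node(3,1) S=90.4910 payoff=65.2390 vs cont=64.9470 → 65.2390 [stop]  node(3,2) S=127.5398 payoff=28.1902 vs cont=35.6115 → 35.6115 [wait]  node(3,3) S=179.7570 payoff=0.0000 vs cont=12.7231 → 12.7231 [wait]  ⇒ S*(3)=90.4910
t_2: node(2,0) S=76.2229 payoff=79.5071 vs cont=78.6911 → 79.5071 [stop]  node(2,1) S=107.4300 payoff=48.3000 vs cont=50.9721 → 50.9721 [wait]  node(2,2) S=151.4139 payoff=4.3161 vs cont=24.6672 → 24.6672 [wait]  ⇒ S*(2)=76.2229
t_1: node(1,0) S=90.4910 payoff=65.2390 vs cont=65.6789 → 65.6789 [wait]  node(1,1) S=127.5398 payoff=28.1902 vs cont=38.3416 → 38.3416 [wait]  ⇒ S*(1)=-
t_0: node(0,0) S=107.4300 payoff=48.3000 vs cont=52.4861 → 52.4861 [wait]  ⇒ S*(0)=-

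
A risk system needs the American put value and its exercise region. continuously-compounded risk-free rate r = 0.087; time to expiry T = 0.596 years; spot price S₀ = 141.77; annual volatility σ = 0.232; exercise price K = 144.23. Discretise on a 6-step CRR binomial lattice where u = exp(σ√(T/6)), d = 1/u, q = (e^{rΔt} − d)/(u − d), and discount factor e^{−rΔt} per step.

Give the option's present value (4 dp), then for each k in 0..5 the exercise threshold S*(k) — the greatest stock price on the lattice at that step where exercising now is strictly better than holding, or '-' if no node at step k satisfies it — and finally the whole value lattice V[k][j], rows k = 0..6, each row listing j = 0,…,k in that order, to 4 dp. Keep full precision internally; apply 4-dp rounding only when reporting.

price = 8.7107
boundary = - - 122.4823 113.8460 122.4823 131.7737
tree:
8.7107
14.0307 4.3373
21.7477 7.7091 1.5465
30.3840 13.2579 3.1254 0.2318
38.4114 21.7477 6.2683 0.5093 0.0000
45.8727 30.3840 12.4563 1.1194 0.0000 0.0000
52.8079 38.4114 21.7477 2.4600 0.0000 0.0000 0.0000

params: Δt=0.09933 u=1.07586 d=0.92949 q=0.54103 e^(-rΔt)=0.99140
t_6 payoffs: 52.8079 38.4114 21.7477 2.4600 0.0000 0.0000 0.0000
t_5: node(5,0) S=98.3573 payoff=45.8727 vs cont=44.6317 → 45.8727 [stop]  node(5,1) S=113.8460 payoff=30.3840 vs cont=29.1430 → 30.3840 [stop]  node(5,2) S=131.7737 payoff=12.4563 vs cont=11.2152 → 12.4563 [stop]  node(5,3) S=152.5246 payoff=0.0000 vs cont=1.1194 → 1.1194 [wait]  node(5,4) S=176.5432 payoff=0.0000 vs cont=0.0000 → 0.0000 [wait]  node(5,5) S=204.3441 payoff=0.0000 vs cont=0.0000 → 0.0000 [wait]  ⇒ S*(5)=131.7737
t_4: node(4,0) S=105.8186 payoff=38.4114 vs cont=37.1703 → 38.4114 [stop]  node(4,1) S=122.4823 payoff=21.7477 vs cont=20.5067 → 21.7477 [stop]  node(4,2) S=141.7700 payoff=2.4600 vs cont=6.2683 → 6.2683 [wait]  node(4,3) S=164.0950 payoff=0.0000 vs cont=0.5093 → 0.5093 [wait]  node(4,4) S=189.9357 payoff=0.0000 vs cont=0.0000 → 0.0000 [wait]  ⇒ S*(4)=122.4823
t_3: node(3,0) S=113.8460 payoff=30.3840 vs cont=29.1430 → 30.3840 [stop]  node(3,1) S=131.7737 payoff=12.4563 vs cont=13.2579 → 13.2579 [wait]  node(3,2) S=152.5246 payoff=0.0000 vs cont=3.1254 → 3.1254 [wait]  node(3,3) S=176.5432 payoff=0.0000 vs cont=0.2318 → 0.2318 [wait]  ⇒ S*(3)=113.8460
t_2: node(2,0) S=122.4823 payoff=21.7477 vs cont=20.9366 → 21.7477 [stop]  node(2,1) S=141.7700 payoff=2.4600 vs cont=7.7091 → 7.7091 [wait]  node(2,2) S=164.0950 payoff=0.0000 vs cont=1.5465 → 1.5465 [wait]  ⇒ S*(2)=122.4823
t_1: node(1,0) S=131.7737 payoff=12.4563 vs cont=14.0307 → 14.0307 [wait]  node(1,1) S=152.5246 payoff=0.0000 vs cont=4.3373 → 4.3373 [wait]  ⇒ S*(1)=-
t_0: node(0,0) S=141.7700 payoff=2.4600 vs cont=8.7107 → 8.7107 [wait]  ⇒ S*(0)=-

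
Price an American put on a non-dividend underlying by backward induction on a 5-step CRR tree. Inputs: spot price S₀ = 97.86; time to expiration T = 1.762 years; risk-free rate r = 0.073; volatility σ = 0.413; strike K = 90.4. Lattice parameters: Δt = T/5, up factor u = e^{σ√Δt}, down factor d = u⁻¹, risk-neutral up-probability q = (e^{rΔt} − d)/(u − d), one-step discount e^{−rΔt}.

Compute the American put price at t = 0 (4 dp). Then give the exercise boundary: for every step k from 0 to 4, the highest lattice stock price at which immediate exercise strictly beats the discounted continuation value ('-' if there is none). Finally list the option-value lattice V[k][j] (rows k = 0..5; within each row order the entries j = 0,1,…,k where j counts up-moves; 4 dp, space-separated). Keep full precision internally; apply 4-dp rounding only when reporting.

price = 12.9598
boundary = - - 59.9312 46.9004 59.9312
tree:
12.9598
20.2373 6.1215
30.4688 10.7300 1.6806
43.4996 18.3763 3.3920 0.0000
53.6971 30.4688 6.8461 0.0000 0.0000
61.6774 43.4996 13.8176 0.0000 0.0000 0.0000

Δt=0.35240, u=1.27784, d=0.78257, q=0.49163, disc=e^(-rΔt)=0.97460
k=5 terminal: V=max(K-S,0) → 61.6774 43.4996 13.8176 0.0000 0.0000 0.0000
k=4: j=0 S=36.7029 intr=53.6971 cont=51.4012 V=53.6971[EX]; j=1 S=59.9312 intr=30.4688 cont=28.1729 V=30.4688[EX]; j=2 S=97.8600 intr=0.0000 cont=6.8461 V=6.8461[hold]; j=3 S=159.7929 intr=0.0000 cont=0.0000 V=0.0000[hold]; j=4 S=260.9215 intr=0.0000 cont=0.0000 V=0.0000[hold]  S*(4)=59.9312
k=3: j=0 S=46.9004 intr=43.4996 cont=41.2037 V=43.4996[EX]; j=1 S=76.5824 intr=13.8176 cont=18.3763 V=18.3763[hold]; j=2 S=125.0493 intr=0.0000 cont=3.3920 V=3.3920[hold]; j=3 S=204.1896 intr=0.0000 cont=0.0000 V=0.0000[hold]  S*(3)=46.9004
k=2: j=0 S=59.9312 intr=30.4688 cont=30.3572 V=30.4688[EX]; j=1 S=97.8600 intr=0.0000 cont=10.7300 V=10.7300[hold]; j=2 S=159.7929 intr=0.0000 cont=1.6806 V=1.6806[hold]  S*(2)=59.9312
k=1: j=0 S=76.5824 intr=13.8176 cont=20.2373 V=20.2373[hold]; j=1 S=125.0493 intr=0.0000 cont=6.1215 V=6.1215[hold]  S*(1)=-
k=0: j=0 S=97.8600 intr=0.0000 cont=12.9598 V=12.9598[hold]  S*(0)=-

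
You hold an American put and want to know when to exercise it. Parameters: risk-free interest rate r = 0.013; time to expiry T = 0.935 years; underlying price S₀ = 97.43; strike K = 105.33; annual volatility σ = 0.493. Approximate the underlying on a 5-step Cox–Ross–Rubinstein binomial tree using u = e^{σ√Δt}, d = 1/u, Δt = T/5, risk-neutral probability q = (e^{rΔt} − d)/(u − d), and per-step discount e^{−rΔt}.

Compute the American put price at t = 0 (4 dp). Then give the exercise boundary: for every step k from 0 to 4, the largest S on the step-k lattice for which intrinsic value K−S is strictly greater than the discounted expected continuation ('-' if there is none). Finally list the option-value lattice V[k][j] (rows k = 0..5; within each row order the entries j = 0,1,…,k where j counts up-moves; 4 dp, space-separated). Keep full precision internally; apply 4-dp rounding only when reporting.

params: Δt=0.18700 u=1.23762 d=0.80800 q=0.45257 e^(-rΔt)=0.99757
t_5 payoffs: 71.7751 53.9339 26.6063 0.0000 0.0000 0.0000
t_4: node(4,0) S=41.5282 payoff=63.8018 vs cont=63.5461 → 63.8018 [stop]  node(4,1) S=63.6089 payoff=41.7211 vs cont=41.4654 → 41.7211 [stop]  node(4,2) S=97.4300 payoff=7.9000 vs cont=14.5298 → 14.5298 [wait]  node(4,3) S=149.2339 payoff=0.0000 vs cont=0.0000 → 0.0000 [wait]  node(4,4) S=228.5822 payoff=0.0000 vs cont=0.0000 → 0.0000 [wait]  ⇒ S*(4)=63.6089
t_3: node(3,0) S=51.3961 payoff=53.9339 vs cont=53.6781 → 53.9339 [stop]  node(3,1) S=78.7237 payoff=26.6063 vs cont=29.3437 → 29.3437 [wait]  node(3,2) S=120.5813 payoff=0.0000 vs cont=7.9347 → 7.9347 [wait]  node(3,3) S=184.6949 payoff=0.0000 vs cont=0.0000 → 0.0000 [wait]  ⇒ S*(3)=51.3961
t_2: node(2,0) S=63.6089 payoff=41.7211 vs cont=42.7012 → 42.7012 [wait]  node(2,1) S=97.4300 payoff=7.9000 vs cont=19.6070 → 19.6070 [wait]  node(2,2) S=149.2339 payoff=0.0000 vs cont=4.3332 → 4.3332 [wait]  ⇒ S*(2)=-
t_1: node(1,0) S=78.7237 payoff=26.6063 vs cont=32.1712 → 32.1712 [wait]  node(1,1) S=120.5813 payoff=0.0000 vs cont=12.6637 → 12.6637 [wait]  ⇒ S*(1)=-
t_0: node(0,0) S=97.4300 payoff=7.9000 vs cont=23.2860 → 23.2860 [wait]  ⇒ S*(0)=-

price = 23.2860
boundary = - - - 51.3961 63.6089
tree:
23.2860
32.1712 12.6637
42.7012 19.6070 4.3332
53.9339 29.3437 7.9347 0.0000
63.8018 41.7211 14.5298 0.0000 0.0000
71.7751 53.9339 26.6063 0.0000 0.0000 0.0000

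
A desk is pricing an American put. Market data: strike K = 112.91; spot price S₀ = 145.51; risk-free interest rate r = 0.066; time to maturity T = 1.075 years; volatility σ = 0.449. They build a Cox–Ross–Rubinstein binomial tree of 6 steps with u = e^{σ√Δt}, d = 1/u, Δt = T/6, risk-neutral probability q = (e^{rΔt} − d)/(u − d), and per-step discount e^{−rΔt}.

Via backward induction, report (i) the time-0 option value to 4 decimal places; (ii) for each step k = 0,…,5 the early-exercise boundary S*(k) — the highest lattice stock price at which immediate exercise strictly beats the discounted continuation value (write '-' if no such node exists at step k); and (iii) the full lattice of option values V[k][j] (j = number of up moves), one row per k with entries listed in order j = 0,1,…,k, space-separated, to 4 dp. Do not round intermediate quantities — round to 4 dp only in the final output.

Δt=0.17917  u=1.20931  d=0.82692  q=0.48374  discount=0.98824
step 6 (expiry): payoffs max(K−S,0) = 66.3880 44.8743 13.4119 0.0000 0.0000 0.0000 0.0000
step 5: (k=5,j=0): S=56.2597, (K−S)⁺=56.6503, hold=55.3230 ⇒ V=56.6503 exercise | (k=5,j=1): S=82.2765, (K−S)⁺=30.6335, hold=29.3062 ⇒ V=30.6335 exercise | (k=5,j=2): S=120.3244, (K−S)⁺=0.0000, hold=6.8427 ⇒ V=6.8427 continue | (k=5,j=3): S=175.9673, (K−S)⁺=0.0000, hold=0.0000 ⇒ V=0.0000 continue | (k=5,j=4): S=257.3415, (K−S)⁺=0.0000, hold=0.0000 ⇒ V=0.0000 continue | (k=5,j=5): S=376.3465, (K−S)⁺=0.0000, hold=0.0000 ⇒ V=0.0000 continue  boundary S*=82.2765
step 4: (k=4,j=0): S=68.0357, (K−S)⁺=44.8743, hold=43.5470 ⇒ V=44.8743 exercise | (k=4,j=1): S=99.4981, (K−S)⁺=13.4119, hold=18.9002 ⇒ V=18.9002 continue | (k=4,j=2): S=145.5100, (K−S)⁺=0.0000, hold=3.4911 ⇒ V=3.4911 continue | (k=4,j=3): S=212.7996, (K−S)⁺=0.0000, hold=0.0000 ⇒ V=0.0000 continue | (k=4,j=4): S=311.2067, (K−S)⁺=0.0000, hold=0.0000 ⇒ V=0.0000 continue  boundary S*=68.0357
step 3: (k=3,j=0): S=82.2765, (K−S)⁺=30.6335, hold=31.9299 ⇒ V=31.9299 continue | (k=3,j=1): S=120.3244, (K−S)⁺=0.0000, hold=11.3117 ⇒ V=11.3117 continue | (k=3,j=2): S=175.9673, (K−S)⁺=0.0000, hold=1.7811 ⇒ V=1.7811 continue | (k=3,j=3): S=257.3415, (K−S)⁺=0.0000, hold=0.0000 ⇒ V=0.0000 continue  boundary S*=-
step 2: (k=2,j=0): S=99.4981, (K−S)⁺=13.4119, hold=21.6980 ⇒ V=21.6980 continue | (k=2,j=1): S=145.5100, (K−S)⁺=0.0000, hold=6.6227 ⇒ V=6.6227 continue | (k=2,j=2): S=212.7996, (K−S)⁺=0.0000, hold=0.9087 ⇒ V=0.9087 continue  boundary S*=-
step 1: (k=1,j=0): S=120.3244, (K−S)⁺=0.0000, hold=14.2362 ⇒ V=14.2362 continue | (k=1,j=1): S=175.9673, (K−S)⁺=0.0000, hold=3.8133 ⇒ V=3.8133 continue  boundary S*=-
step 0: (k=0,j=0): S=145.5100, (K−S)⁺=0.0000, hold=9.0862 ⇒ V=9.0862 continue  boundary S*=-

price = 9.0862
boundary = - - - - 68.0357 82.2765
tree:
9.0862
14.2362 3.8133
21.6980 6.6227 0.9087
31.9299 11.3117 1.7811 0.0000
44.8743 18.9002 3.4911 0.0000 0.0000
56.6503 30.6335 6.8427 0.0000 0.0000 0.0000
66.3880 44.8743 13.4119 0.0000 0.0000 0.0000 0.0000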